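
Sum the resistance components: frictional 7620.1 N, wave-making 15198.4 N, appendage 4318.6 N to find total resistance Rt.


Formula: Rt = Rf + Rw + Ra
Substituting: Rt = 7620.1 + 15198.4 + 4318.6
Result: Rt = 27137.1 N

27137.1 N


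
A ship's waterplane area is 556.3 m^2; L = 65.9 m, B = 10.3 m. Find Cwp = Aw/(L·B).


Formula: Cwp = Aw / (L * B)
Step 1 — L * B = 65.9 * 10.3 = 678.77 m^2
Step 2 — Cwp = 556.3 / 678.77 ≈ 0.81957 (5 s.f.)

0.81957


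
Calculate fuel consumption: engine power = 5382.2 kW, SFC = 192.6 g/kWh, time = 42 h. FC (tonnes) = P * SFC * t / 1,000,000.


Formula: FC (tonnes) = P * SFC * t / 1,000,000
Step 1 — P * SFC * t = 5382.2 * 192.6 * 42 = 43537692.24 g
Step 2 — FC (tonnes) = 43537692.24 / 1,000,000 ≈ 43.538 tonnes (5 s.f.)

43.538 tonnes


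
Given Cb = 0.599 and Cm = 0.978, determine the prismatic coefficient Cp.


Formula: Cp = Cb / Cm
Substituting: Cp = 0.599 / 0.978
Result: Cp ≈ 0.61247 (5 s.f.)

0.61247


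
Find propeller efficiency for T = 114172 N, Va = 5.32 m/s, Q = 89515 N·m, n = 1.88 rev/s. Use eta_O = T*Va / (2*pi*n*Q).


Formula: eta = T * Va / (2 * pi * n * Q)
Step 1 — numerator = T * Va = 114172 * 5.32 = 607395.04
Step 2 — 2 * pi * n = 2 * pi * 1.88 = 11.812388
Step 3 — denominator = 11.812388 * 89515 = 1057385.91
Step 4 — eta = 607395.04 / 1057385.91 ≈ 0.57443 (5 s.f.)

0.57443


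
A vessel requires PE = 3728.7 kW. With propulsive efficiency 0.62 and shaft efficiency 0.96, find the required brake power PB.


Formula: PB = PE / (eta_D * eta_S)
Step 1 — combined efficiency = eta_D * eta_S = 0.62 * 0.96 = 0.5952
Step 2 — PB = 3728.7 / 0.5952 ≈ 6264.6 kW (5 s.f.)

6264.6 kW


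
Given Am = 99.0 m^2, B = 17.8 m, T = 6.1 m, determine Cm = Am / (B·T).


Formula: Cm = Am / (B * T)
Step 1 — B * T = 17.8 * 6.1 = 108.58 m^2
Step 2 — Cm = 99.0 / 108.58 ≈ 0.91177 (5 s.f.)

0.91177


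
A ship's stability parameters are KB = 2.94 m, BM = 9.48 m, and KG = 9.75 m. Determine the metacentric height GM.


Formula: GM = KB + BM - KG
Step 1 — KM = KB + BM = 2.94 + 9.48 = 12.42 m
Step 2 — GM = KM - KG = 12.42 - 9.75 = 2.67 m

2.67 m


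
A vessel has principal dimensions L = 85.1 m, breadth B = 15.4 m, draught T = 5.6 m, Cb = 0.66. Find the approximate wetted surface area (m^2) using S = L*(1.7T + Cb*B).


Formula: S = 1.7*L*T + V/T with V = Cb*L*B*T, i.e. S = L * (1.7*T + Cb*B)
Step 1 — 1.7*T = 1.7 * 5.6 = 9.52 m
Step 2 — Cb*B = 0.66 * 15.4 = 10.164 m
Step 3 — 1.7*T + Cb*B = 9.52 + 10.164 = 19.684 m
Step 4 — S = 85.1 * 19.684 ≈ 1675.1 m^2 (5 s.f.)

1675.1 m^2


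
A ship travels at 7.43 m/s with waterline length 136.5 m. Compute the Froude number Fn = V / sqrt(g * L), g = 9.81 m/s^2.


Formula: Fn = V / sqrt(g * L)
Step 1 — g * L = 9.81 * 136.5 = 1339.065
Step 2 — sqrt(g * L) = sqrt(1339.065) = 36.593237
Step 3 — Fn = 7.43 / 36.593237 ≈ 0.20304 (5 s.f.)

0.20304


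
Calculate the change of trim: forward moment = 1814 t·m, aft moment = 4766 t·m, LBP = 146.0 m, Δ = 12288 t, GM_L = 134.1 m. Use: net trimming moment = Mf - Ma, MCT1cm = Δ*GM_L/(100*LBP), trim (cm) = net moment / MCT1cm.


Formula: net trimming moment = Mf - Ma; MCT1cm = Δ*GM_L/(100*LBP); trim = net moment / MCT1cm
Step 1 — net trimming moment = 1814 - 4766 = -2952 t·m
Step 2 — MCT1cm = 12288 * 134.1 / (100 * 146.0) = 112.8644 t·m/cm
Step 3 — trim = -2952 / 112.8644 ≈ -26.155 cm (5 s.f.)

-26.155 cm


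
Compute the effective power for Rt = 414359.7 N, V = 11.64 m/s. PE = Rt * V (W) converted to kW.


Formula: PE = Rt * V / 1000 (kW)
Step 1 — PE (W) = 414359.7 * 11.64 = 4823146.908 W
Step 2 — PE (kW) = 4823146.908 / 1000 ≈ 4823.1 kW (5 s.f.)

4823.1 kW


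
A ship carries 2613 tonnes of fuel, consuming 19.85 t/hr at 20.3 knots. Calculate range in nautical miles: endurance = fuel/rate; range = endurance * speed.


Formula: endurance = fuel / rate; range = endurance * speed
Step 1 — endurance = 2613 / 19.85 = 131.6373 hours
Step 2 — range = 131.6373 * 20.3 ≈ 2672.2 nautical miles (5 s.f.)

2672.2 NM


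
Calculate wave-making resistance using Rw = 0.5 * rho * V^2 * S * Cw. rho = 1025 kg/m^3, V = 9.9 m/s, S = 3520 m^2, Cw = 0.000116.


Formula: Rw = 0.5 * rho * V^2 * S * Cw
Step 1 — V^2 = 9.9^2 = 98.01
Step 2 — 0.5 * rho * V^2 = 0.5 * 1025 * 98.01 = 50230.125
Step 3 — Rw = 50230.125 * 3520 * 0.000116 ≈ 20510 N (5 s.f.)

20510 N


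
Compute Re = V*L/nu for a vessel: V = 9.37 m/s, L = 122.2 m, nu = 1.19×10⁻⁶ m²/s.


Formula: Re = V * L / nu
Step 1 — V * L = 9.37 * 122.2 = 1145.014 m^2/s
Step 2 — Re = 1145.014 / 1.19e-6 = 9.62e+08

9.62e+08


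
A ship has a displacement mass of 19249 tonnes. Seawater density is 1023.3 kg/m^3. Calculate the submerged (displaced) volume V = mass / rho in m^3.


Formula: V = mass / rho
Step 1 — convert tonnes to kg: 19249 t * 1000 = 19249000 kg
Step 2 — V = 19249000 / 1023.3 ≈ 18811 m^3 (5 s.f.)

18811 m^3


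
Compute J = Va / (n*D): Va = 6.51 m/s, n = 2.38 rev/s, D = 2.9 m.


Formula: J = Va / (n * D)
Step 1 — n * D = 2.38 * 2.9 = 6.902
Step 2 — J = 6.51 / 6.902 ≈ 0.94320 (5 s.f.)

0.94320


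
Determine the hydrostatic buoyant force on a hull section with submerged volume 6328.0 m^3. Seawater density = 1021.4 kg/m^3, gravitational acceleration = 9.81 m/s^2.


Formula: Fb = rho * g * V
Substituting: Fb = 1021.4 * 9.81 * 6328.0
Intermediate: 1021.4 * 9.81 = 10019.934
Result: Fb = 10019.934 * 6328.0 ≈ 63406000 N (5 s.f.)

63406000 N


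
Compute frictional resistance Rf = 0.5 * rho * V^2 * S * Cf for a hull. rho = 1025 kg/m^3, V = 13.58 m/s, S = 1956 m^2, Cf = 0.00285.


Formula: Rf = 0.5 * rho * V^2 * S * Cf
Step 1 — V^2 = 13.58^2 = 184.4164
Step 2 — 0.5 * rho * V^2 = 0.5 * 1025 * 184.4164 = 94513.405
Step 3 — Rf = 94513.405 * 1956 * 0.00285 ≈ 526870 N (5 s.f.)

526870 N


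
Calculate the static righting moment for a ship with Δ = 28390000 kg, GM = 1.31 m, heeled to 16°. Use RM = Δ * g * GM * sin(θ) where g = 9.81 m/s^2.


Formula: GZ = GM * sin(theta); RM = disp * g * GZ
Step 1 — GZ = 1.31 * sin(16°) = 1.31 * 0.275637 = 0.361084 m
Step 2 — RM = 28390000 * 9.81 * 0.361084 ≈ 100560000 N·m (5 s.f.)

100560000 N·m


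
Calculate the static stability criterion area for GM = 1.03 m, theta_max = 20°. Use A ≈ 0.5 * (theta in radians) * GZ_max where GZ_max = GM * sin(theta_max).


Formula: GZ_max = GM * sin(theta); Area = 0.5 * theta_rad * GZ_max
Step 1 — GZ_max = 1.03 * sin(20°) = 1.03 * 0.34202 = 0.352281 m
Step 2 — theta_rad = 20 * pi/180 = 0.349066 rad
Step 3 — Area = 0.5 * 0.349066 * 0.352281 ≈ 0.061485 m·rad (5 s.f.)

0.061485 m·rad


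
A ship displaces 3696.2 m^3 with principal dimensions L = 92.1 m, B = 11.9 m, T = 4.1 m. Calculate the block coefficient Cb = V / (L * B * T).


Formula: Cb = V / (L * B * T)
Step 1 — L * B * T = 92.1 * 11.9 * 4.1 = 4493.559 m^3
Step 2 — Cb = 3696.2 / 4493.559 ≈ 0.82256 (5 s.f.)

0.82256


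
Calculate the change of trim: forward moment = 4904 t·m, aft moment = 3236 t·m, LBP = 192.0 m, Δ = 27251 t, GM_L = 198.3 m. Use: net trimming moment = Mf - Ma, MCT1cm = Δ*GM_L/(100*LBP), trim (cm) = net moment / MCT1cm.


Formula: net trimming moment = Mf - Ma; MCT1cm = Δ*GM_L/(100*LBP); trim = net moment / MCT1cm
Step 1 — net trimming moment = 4904 - 3236 = 1668 t·m
Step 2 — MCT1cm = 27251 * 198.3 / (100 * 192.0) = 281.4517 t·m/cm
Step 3 — trim = 1668 / 281.4517 ≈ 5.9264 cm (5 s.f.)

5.9264 cm


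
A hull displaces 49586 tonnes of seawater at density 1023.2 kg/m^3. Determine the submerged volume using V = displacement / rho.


Formula: V = mass / rho
Step 1 — convert tonnes to kg: 49586 t * 1000 = 49586000 kg
Step 2 — V = 49586000 / 1023.2 ≈ 48462 m^3 (5 s.f.)

48462 m^3


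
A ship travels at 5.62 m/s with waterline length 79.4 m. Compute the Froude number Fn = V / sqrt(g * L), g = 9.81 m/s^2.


Formula: Fn = V / sqrt(g * L)
Step 1 — g * L = 9.81 * 79.4 = 778.914
Step 2 — sqrt(g * L) = sqrt(778.914) = 27.909031
Step 3 — Fn = 5.62 / 27.909031 ≈ 0.20137 (5 s.f.)

0.20137


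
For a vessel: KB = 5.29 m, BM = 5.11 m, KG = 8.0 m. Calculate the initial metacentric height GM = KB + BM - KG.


Formula: GM = KB + BM - KG
Step 1 — KM = KB + BM = 5.29 + 5.11 = 10.4 m
Step 2 — GM = KM - KG = 10.4 - 8.0 = 2.4 m

2.4 m


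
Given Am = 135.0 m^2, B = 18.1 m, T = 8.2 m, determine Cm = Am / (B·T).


Formula: Cm = Am / (B * T)
Step 1 — B * T = 18.1 * 8.2 = 148.42 m^2
Step 2 — Cm = 135.0 / 148.42 ≈ 0.90958 (5 s.f.)

0.90958


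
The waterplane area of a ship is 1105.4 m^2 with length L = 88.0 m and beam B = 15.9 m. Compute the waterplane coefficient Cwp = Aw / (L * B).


Formula: Cwp = Aw / (L * B)
Step 1 — L * B = 88.0 * 15.9 = 1399.2 m^2
Step 2 — Cwp = 1105.4 / 1399.2 ≈ 0.79002 (5 s.f.)

0.79002


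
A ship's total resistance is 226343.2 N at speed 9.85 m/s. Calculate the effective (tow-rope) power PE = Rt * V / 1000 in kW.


Formula: PE = Rt * V / 1000 (kW)
Step 1 — PE (W) = 226343.2 * 9.85 = 2229480.52 W
Step 2 — PE (kW) = 2229480.52 / 1000 ≈ 2229.5 kW (5 s.f.)

2229.5 kW


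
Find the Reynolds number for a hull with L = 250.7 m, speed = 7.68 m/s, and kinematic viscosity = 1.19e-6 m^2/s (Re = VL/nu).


Formula: Re = V * L / nu
Step 1 — V * L = 7.68 * 250.7 = 1925.376 m^2/s
Step 2 — Re = 1925.376 / 1.19e-6 = 1.62e+09

1.62e+09


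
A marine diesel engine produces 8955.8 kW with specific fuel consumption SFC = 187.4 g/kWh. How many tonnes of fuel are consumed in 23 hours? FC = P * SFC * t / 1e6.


Formula: FC (tonnes) = P * SFC * t / 1,000,000
Step 1 — P * SFC * t = 8955.8 * 187.4 * 23 = 38601289.16 g
Step 2 — FC (tonnes) = 38601289.16 / 1,000,000 ≈ 38.601 tonnes (5 s.f.)

38.601 tonnes


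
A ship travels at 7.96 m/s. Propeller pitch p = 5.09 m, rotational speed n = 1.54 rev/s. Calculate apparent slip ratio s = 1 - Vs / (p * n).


Formula: s = 1 - Vs / (p * n)
Step 1 — p * n = 5.09 * 1.54 = 7.8386
Step 2 — Vs / (p*n) = 7.96 / 7.8386 = 1.015487 (6 d.p.)
Step 3 — s = 1 - 1.015487 = -0.015487

-0.015487


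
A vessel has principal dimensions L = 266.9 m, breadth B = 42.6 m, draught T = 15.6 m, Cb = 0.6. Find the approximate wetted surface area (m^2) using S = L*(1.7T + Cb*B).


Formula: S = 1.7*L*T + V/T with V = Cb*L*B*T, i.e. S = L * (1.7*T + Cb*B)
Step 1 — 1.7*T = 1.7 * 15.6 = 26.52 m
Step 2 — Cb*B = 0.6 * 42.6 = 25.56 m
Step 3 — 1.7*T + Cb*B = 26.52 + 25.56 = 52.08 m
Step 4 — S = 266.9 * 52.08 ≈ 13900 m^2 (5 s.f.)

13900 m^2


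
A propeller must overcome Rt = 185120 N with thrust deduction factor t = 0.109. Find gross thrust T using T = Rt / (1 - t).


Formula: T = Rt / (1 - t)
Step 1 — (1 - t) = 1 - 0.109 = 0.891
Step 2 — T = 185120 / 0.891 ≈ 207770 N (5 s.f.)

207770 N


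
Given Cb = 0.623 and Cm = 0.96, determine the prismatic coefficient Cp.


Formula: Cp = Cb / Cm
Substituting: Cp = 0.623 / 0.96
Result: Cp ≈ 0.64896 (5 s.f.)

0.64896


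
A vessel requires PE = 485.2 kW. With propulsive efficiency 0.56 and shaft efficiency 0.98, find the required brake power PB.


Formula: PB = PE / (eta_D * eta_S)
Step 1 — combined efficiency = eta_D * eta_S = 0.56 * 0.98 = 0.5488
Step 2 — PB = 485.2 / 0.5488 ≈ 884.11 kW (5 s.f.)

884.11 kW


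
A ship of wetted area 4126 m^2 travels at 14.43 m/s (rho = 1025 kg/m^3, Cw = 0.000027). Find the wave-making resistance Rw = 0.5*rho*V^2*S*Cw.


Formula: Rw = 0.5 * rho * V^2 * S * Cw
Step 1 — V^2 = 14.43^2 = 208.2249
Step 2 — 0.5 * rho * V^2 = 0.5 * 1025 * 208.2249 = 106715.26125
Step 3 — Rw = 106715.26125 * 4126 * 0.000027 ≈ 11888 N (5 s.f.)

11888 N


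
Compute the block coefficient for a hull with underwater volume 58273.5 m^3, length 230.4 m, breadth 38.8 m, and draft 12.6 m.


Formula: Cb = V / (L * B * T)
Step 1 — L * B * T = 230.4 * 38.8 * 12.6 = 112637.952 m^3
Step 2 — Cb = 58273.5 / 112637.952 ≈ 0.51735 (5 s.f.)

0.51735


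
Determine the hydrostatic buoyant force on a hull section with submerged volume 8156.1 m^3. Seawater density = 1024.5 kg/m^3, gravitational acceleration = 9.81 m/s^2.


Formula: Fb = rho * g * V
Substituting: Fb = 1024.5 * 9.81 * 8156.1
Intermediate: 1024.5 * 9.81 = 10050.345
Result: Fb = 10050.345 * 8156.1 ≈ 81972000 N (5 s.f.)

81972000 N


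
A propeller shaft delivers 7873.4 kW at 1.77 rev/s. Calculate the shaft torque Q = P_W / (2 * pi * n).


Formula: Q = P_W / (2 * pi * n)
Step 1 — P_W = 7873.4 kW * 1000 = 7873400.0 W
Step 2 — 2 * pi * n = 2 * pi * 1.77 = 11.121238
Step 3 — Q = 7873400.0 / 11.121238 ≈ 707960 N·m (5 s.f.)

707960 N·m


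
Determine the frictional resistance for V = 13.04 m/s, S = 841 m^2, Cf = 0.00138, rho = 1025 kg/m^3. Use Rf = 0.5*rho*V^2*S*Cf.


Formula: Rf = 0.5 * rho * V^2 * S * Cf
Step 1 — V^2 = 13.04^2 = 170.0416
Step 2 — 0.5 * rho * V^2 = 0.5 * 1025 * 170.0416 = 87146.32
Step 3 — Rf = 87146.32 * 841 * 0.00138 ≈ 101140 N (5 s.f.)

101140 N


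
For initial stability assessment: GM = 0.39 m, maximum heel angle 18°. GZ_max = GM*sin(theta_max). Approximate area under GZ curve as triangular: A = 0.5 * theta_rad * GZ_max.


Formula: GZ_max = GM * sin(theta); Area = 0.5 * theta_rad * GZ_max
Step 1 — GZ_max = 0.39 * sin(18°) = 0.39 * 0.309017 = 0.120517 m
Step 2 — theta_rad = 18 * pi/180 = 0.314159 rad
Step 3 — Area = 0.5 * 0.314159 * 0.120517 ≈ 0.018931 m·rad (5 s.f.)

0.018931 m·rad


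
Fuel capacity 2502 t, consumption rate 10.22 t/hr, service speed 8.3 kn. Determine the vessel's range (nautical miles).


Formula: endurance = fuel / rate; range = endurance * speed
Step 1 — endurance = 2502 / 10.22 = 244.8141 hours
Step 2 — range = 244.8141 * 8.3 ≈ 2032.0 nautical miles (5 s.f.)

2032.0 NM


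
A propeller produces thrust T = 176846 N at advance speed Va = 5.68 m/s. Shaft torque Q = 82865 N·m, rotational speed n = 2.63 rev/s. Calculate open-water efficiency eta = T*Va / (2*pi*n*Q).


Formula: eta = T * Va / (2 * pi * n * Q)
Step 1 — numerator = T * Va = 176846 * 5.68 = 1004485.28
Step 2 — 2 * pi * n = 2 * pi * 2.63 = 16.524777
Step 3 — denominator = 16.524777 * 82865 = 1369325.65
Step 4 — eta = 1004485.28 / 1369325.65 ≈ 0.73356 (5 s.f.)

0.73356


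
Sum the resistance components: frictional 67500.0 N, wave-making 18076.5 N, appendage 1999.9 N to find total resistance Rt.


Formula: Rt = Rf + Rw + Ra
Substituting: Rt = 67500.0 + 18076.5 + 1999.9
Result: Rt = 87576.4 N

87576.4 N


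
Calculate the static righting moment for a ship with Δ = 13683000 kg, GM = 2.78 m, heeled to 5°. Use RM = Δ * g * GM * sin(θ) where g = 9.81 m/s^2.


Formula: GZ = GM * sin(theta); RM = disp * g * GZ
Step 1 — GZ = 2.78 * sin(5°) = 2.78 * 0.087156 = 0.242294 m
Step 2 — RM = 13683000 * 9.81 * 0.242294 ≈ 32523000 N·m (5 s.f.)

32523000 N·m


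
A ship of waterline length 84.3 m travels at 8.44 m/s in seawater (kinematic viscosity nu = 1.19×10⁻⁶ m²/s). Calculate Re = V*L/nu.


Formula: Re = V * L / nu
Step 1 — V * L = 8.44 * 84.3 = 711.492 m^2/s
Step 2 — Re = 711.492 / 1.19e-6 = 5.98e+08

5.98e+08


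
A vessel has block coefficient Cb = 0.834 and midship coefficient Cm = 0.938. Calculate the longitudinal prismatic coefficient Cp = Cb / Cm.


Formula: Cp = Cb / Cm
Substituting: Cp = 0.834 / 0.938
Result: Cp ≈ 0.88913 (5 s.f.)

0.88913


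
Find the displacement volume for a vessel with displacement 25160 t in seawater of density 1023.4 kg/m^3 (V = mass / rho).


Formula: V = mass / rho
Step 1 — convert tonnes to kg: 25160 t * 1000 = 25160000 kg
Step 2 — V = 25160000 / 1023.4 ≈ 24585 m^3 (5 s.f.)

24585 m^3


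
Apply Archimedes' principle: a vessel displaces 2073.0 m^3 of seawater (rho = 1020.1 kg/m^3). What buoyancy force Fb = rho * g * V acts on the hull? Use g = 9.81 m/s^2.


Formula: Fb = rho * g * V
Substituting: Fb = 1020.1 * 9.81 * 2073.0
Intermediate: 1020.1 * 9.81 = 10007.181
Result: Fb = 10007.181 * 2073.0 ≈ 20745000 N (5 s.f.)

20745000 N


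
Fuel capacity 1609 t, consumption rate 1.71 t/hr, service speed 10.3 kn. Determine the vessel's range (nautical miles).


Formula: endurance = fuel / rate; range = endurance * speed
Step 1 — endurance = 1609 / 1.71 = 940.9357 hours
Step 2 — range = 940.9357 * 10.3 ≈ 9691.6 nautical miles (5 s.f.)

9691.6 NM


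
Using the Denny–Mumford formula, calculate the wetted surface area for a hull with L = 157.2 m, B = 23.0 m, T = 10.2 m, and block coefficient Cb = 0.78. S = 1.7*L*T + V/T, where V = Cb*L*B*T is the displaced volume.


Formula: S = 1.7*L*T + V/T with V = Cb*L*B*T, i.e. S = L * (1.7*T + Cb*B)
Step 1 — 1.7*T = 1.7 * 10.2 = 17.34 m
Step 2 — Cb*B = 0.78 * 23.0 = 17.94 m
Step 3 — 1.7*T + Cb*B = 17.34 + 17.94 = 35.28 m
Step 4 — S = 157.2 * 35.28 ≈ 5546.0 m^2 (5 s.f.)

5546.0 m^2


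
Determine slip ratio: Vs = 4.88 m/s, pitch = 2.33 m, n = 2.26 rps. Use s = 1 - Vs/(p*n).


Formula: s = 1 - Vs / (p * n)
Step 1 — p * n = 2.33 * 2.26 = 5.2658
Step 2 — Vs / (p*n) = 4.88 / 5.2658 = 0.926735 (6 d.p.)
Step 3 — s = 1 - 0.926735 = 0.073265

0.073265


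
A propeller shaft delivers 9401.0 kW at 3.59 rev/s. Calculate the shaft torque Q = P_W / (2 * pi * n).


Formula: Q = P_W / (2 * pi * n)
Step 1 — P_W = 9401.0 kW * 1000 = 9401000.0 W
Step 2 — 2 * pi * n = 2 * pi * 3.59 = 22.556635
Step 3 — Q = 9401000.0 / 22.556635 ≈ 416770 N·m (5 s.f.)

416770 N·m


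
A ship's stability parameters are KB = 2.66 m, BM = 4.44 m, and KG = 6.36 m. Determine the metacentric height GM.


Formula: GM = KB + BM - KG
Step 1 — KM = KB + BM = 2.66 + 4.44 = 7.1 m
Step 2 — GM = KM - KG = 7.1 - 6.36 = 0.74 m

0.74 m


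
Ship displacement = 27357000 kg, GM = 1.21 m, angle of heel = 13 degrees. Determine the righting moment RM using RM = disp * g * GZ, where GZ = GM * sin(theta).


Formula: GZ = GM * sin(theta); RM = disp * g * GZ
Step 1 — GZ = 1.21 * sin(13°) = 1.21 * 0.224951 = 0.272191 m
Step 2 — RM = 27357000 * 9.81 * 0.272191 ≈ 73048000 N·m (5 s.f.)

73048000 N·m


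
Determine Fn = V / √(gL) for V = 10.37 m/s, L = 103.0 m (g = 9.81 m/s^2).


Formula: Fn = V / sqrt(g * L)
Step 1 — g * L = 9.81 * 103.0 = 1010.43
Step 2 — sqrt(g * L) = sqrt(1010.43) = 31.787262
Step 3 — Fn = 10.37 / 31.787262 ≈ 0.32623 (5 s.f.)

0.32623


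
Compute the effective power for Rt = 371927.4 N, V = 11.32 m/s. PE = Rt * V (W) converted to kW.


Formula: PE = Rt * V / 1000 (kW)
Step 1 — PE (W) = 371927.4 * 11.32 = 4210218.168 W
Step 2 — PE (kW) = 4210218.168 / 1000 ≈ 4210.2 kW (5 s.f.)

4210.2 kW


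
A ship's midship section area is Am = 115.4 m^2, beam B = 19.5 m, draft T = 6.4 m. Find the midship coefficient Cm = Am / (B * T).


Formula: Cm = Am / (B * T)
Step 1 — B * T = 19.5 * 6.4 = 124.8 m^2
Step 2 — Cm = 115.4 / 124.8 ≈ 0.92468 (5 s.f.)

0.92468


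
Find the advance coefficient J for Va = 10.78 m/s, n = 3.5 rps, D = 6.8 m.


Formula: J = Va / (n * D)
Step 1 — n * D = 3.5 * 6.8 = 23.8
Step 2 — J = 10.78 / 23.8 ≈ 0.45294 (5 s.f.)

0.45294


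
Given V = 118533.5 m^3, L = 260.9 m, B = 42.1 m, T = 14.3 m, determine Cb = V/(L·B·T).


Formula: Cb = V / (L * B * T)
Step 1 — L * B * T = 260.9 * 42.1 * 14.3 = 157069.627 m^3
Step 2 — Cb = 118533.5 / 157069.627 ≈ 0.75466 (5 s.f.)

0.75466


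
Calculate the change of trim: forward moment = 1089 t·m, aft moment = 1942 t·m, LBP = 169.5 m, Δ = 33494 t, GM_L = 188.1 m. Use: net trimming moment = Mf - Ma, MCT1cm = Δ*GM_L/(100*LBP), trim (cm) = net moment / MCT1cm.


Formula: net trimming moment = Mf - Ma; MCT1cm = Δ*GM_L/(100*LBP); trim = net moment / MCT1cm
Step 1 — net trimming moment = 1089 - 1942 = -853 t·m
Step 2 — MCT1cm = 33494 * 188.1 / (100 * 169.5) = 371.6945 t·m/cm
Step 3 — trim = -853 / 371.6945 ≈ -2.2949 cm (5 s.f.)

-2.2949 cm


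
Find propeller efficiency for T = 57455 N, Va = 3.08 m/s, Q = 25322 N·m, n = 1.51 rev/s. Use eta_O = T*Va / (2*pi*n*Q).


Formula: eta = T * Va / (2 * pi * n * Q)
Step 1 — numerator = T * Va = 57455 * 3.08 = 176961.4
Step 2 — 2 * pi * n = 2 * pi * 1.51 = 9.48761
Step 3 — denominator = 9.48761 * 25322 = 240245.26
Step 4 — eta = 176961.4 / 240245.26 ≈ 0.73659 (5 s.f.)

0.73659


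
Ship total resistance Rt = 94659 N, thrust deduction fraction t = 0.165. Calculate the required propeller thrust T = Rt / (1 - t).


Formula: T = Rt / (1 - t)
Step 1 — (1 - t) = 1 - 0.165 = 0.835
Step 2 — T = 94659 / 0.835 ≈ 113360 N (5 s.f.)

113360 N


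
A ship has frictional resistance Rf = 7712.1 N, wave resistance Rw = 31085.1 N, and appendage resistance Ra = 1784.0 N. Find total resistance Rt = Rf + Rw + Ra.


Formula: Rt = Rf + Rw + Ra
Substituting: Rt = 7712.1 + 31085.1 + 1784.0
Result: Rt = 40581.2 N

40581.2 N


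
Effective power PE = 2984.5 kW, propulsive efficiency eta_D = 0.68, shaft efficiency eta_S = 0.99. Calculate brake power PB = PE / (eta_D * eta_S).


Formula: PB = PE / (eta_D * eta_S)
Step 1 — combined efficiency = eta_D * eta_S = 0.68 * 0.99 = 0.6732
Step 2 — PB = 2984.5 / 0.6732 ≈ 4433.3 kW (5 s.f.)

4433.3 kW


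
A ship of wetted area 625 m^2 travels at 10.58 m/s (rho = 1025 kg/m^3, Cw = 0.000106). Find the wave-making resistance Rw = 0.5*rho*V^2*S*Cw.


Formula: Rw = 0.5 * rho * V^2 * S * Cw
Step 1 — V^2 = 10.58^2 = 111.9364
Step 2 — 0.5 * rho * V^2 = 0.5 * 1025 * 111.9364 = 57367.405
Step 3 — Rw = 57367.405 * 625 * 0.000106 ≈ 3800.6 N (5 s.f.)

3800.6 N


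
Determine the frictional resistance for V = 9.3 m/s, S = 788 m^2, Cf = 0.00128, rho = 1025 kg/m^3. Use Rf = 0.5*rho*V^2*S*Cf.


Formula: Rf = 0.5 * rho * V^2 * S * Cf
Step 1 — V^2 = 9.3^2 = 86.49
Step 2 — 0.5 * rho * V^2 = 0.5 * 1025 * 86.49 = 44326.125
Step 3 — Rf = 44326.125 * 788 * 0.00128 ≈ 44709 N (5 s.f.)

44709 N


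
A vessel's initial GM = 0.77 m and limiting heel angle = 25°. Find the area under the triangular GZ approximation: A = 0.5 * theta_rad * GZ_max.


Formula: GZ_max = GM * sin(theta); Area = 0.5 * theta_rad * GZ_max
Step 1 — GZ_max = 0.77 * sin(25°) = 0.77 * 0.422618 = 0.325416 m
Step 2 — theta_rad = 25 * pi/180 = 0.436332 rad
Step 3 — Area = 0.5 * 0.436332 * 0.325416 ≈ 0.070995 m·rad (5 s.f.)

0.070995 m·rad


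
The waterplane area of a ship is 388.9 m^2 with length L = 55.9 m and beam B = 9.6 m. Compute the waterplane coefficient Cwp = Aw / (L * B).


Formula: Cwp = Aw / (L * B)
Step 1 — L * B = 55.9 * 9.6 = 536.64 m^2
Step 2 — Cwp = 388.9 / 536.64 ≈ 0.72469 (5 s.f.)

0.72469


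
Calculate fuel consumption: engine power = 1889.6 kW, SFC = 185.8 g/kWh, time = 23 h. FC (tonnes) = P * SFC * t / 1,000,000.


Formula: FC (tonnes) = P * SFC * t / 1,000,000
Step 1 — P * SFC * t = 1889.6 * 185.8 * 23 = 8075016.64 g
Step 2 — FC (tonnes) = 8075016.64 / 1,000,000 ≈ 8.0750 tonnes (5 s.f.)

8.0750 tonnes


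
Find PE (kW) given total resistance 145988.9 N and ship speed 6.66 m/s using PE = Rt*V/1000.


Formula: PE = Rt * V / 1000 (kW)
Step 1 — PE (W) = 145988.9 * 6.66 = 972286.074 W
Step 2 — PE (kW) = 972286.074 / 1000 ≈ 972.29 kW (5 s.f.)

972.29 kW


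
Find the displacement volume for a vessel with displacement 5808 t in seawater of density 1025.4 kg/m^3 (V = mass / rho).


Formula: V = mass / rho
Step 1 — convert tonnes to kg: 5808 t * 1000 = 5808000 kg
Step 2 — V = 5808000 / 1025.4 ≈ 5664.1 m^3 (5 s.f.)

5664.1 m^3


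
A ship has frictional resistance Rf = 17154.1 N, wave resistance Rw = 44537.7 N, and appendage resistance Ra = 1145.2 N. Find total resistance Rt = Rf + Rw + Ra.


Formula: Rt = Rf + Rw + Ra
Substituting: Rt = 17154.1 + 44537.7 + 1145.2
Result: Rt = 62837.0 N

62837.0 N


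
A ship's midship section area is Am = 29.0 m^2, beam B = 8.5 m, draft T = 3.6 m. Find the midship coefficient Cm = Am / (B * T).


Formula: Cm = Am / (B * T)
Step 1 — B * T = 8.5 * 3.6 = 30.6 m^2
Step 2 — Cm = 29.0 / 30.6 ≈ 0.94771 (5 s.f.)

0.94771


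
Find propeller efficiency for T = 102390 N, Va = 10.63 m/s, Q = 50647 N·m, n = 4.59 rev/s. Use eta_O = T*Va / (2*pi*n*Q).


Formula: eta = T * Va / (2 * pi * n * Q)
Step 1 — numerator = T * Va = 102390 * 10.63 = 1088405.7
Step 2 — 2 * pi * n = 2 * pi * 4.59 = 28.839821
Step 3 — denominator = 28.839821 * 50647 = 1460650.41
Step 4 — eta = 1088405.7 / 1460650.41 ≈ 0.74515 (5 s.f.)

0.74515


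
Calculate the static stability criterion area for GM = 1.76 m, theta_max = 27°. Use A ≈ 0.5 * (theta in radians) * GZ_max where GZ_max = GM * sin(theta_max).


Formula: GZ_max = GM * sin(theta); Area = 0.5 * theta_rad * GZ_max
Step 1 — GZ_max = 1.76 * sin(27°) = 1.76 * 0.45399 = 0.799022 m
Step 2 — theta_rad = 27 * pi/180 = 0.471239 rad
Step 3 — Area = 0.5 * 0.471239 * 0.799022 ≈ 0.18827 m·rad (5 s.f.)

0.18827 m·rad


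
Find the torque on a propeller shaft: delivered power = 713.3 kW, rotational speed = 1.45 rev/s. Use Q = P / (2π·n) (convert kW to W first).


Formula: Q = P_W / (2 * pi * n)
Step 1 — P_W = 713.3 kW * 1000 = 713300.0 W
Step 2 — 2 * pi * n = 2 * pi * 1.45 = 9.110619
Step 3 — Q = 713300.0 / 9.110619 ≈ 78293 N·m (5 s.f.)

78293 N·m


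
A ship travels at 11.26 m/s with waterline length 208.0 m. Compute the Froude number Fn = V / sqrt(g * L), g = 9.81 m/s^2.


Formula: Fn = V / sqrt(g * L)
Step 1 — g * L = 9.81 * 208.0 = 2040.48
Step 2 — sqrt(g * L) = sqrt(2040.48) = 45.171673
Step 3 — Fn = 11.26 / 45.171673 ≈ 0.24927 (5 s.f.)

0.24927


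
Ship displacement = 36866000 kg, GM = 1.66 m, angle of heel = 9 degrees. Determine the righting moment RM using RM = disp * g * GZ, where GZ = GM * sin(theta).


Formula: GZ = GM * sin(theta); RM = disp * g * GZ
Step 1 — GZ = 1.66 * sin(9°) = 1.66 * 0.156434 = 0.25968 m
Step 2 — RM = 36866000 * 9.81 * 0.25968 ≈ 93915000 N·m (5 s.f.)

93915000 N·m


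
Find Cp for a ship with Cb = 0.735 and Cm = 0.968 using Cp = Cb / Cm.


Formula: Cp = Cb / Cm
Substituting: Cp = 0.735 / 0.968
Result: Cp ≈ 0.75930 (5 s.f.)

0.75930


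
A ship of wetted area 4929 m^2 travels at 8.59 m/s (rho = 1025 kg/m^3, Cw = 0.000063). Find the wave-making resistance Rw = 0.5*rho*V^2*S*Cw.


Formula: Rw = 0.5 * rho * V^2 * S * Cw
Step 1 — V^2 = 8.59^2 = 73.7881
Step 2 — 0.5 * rho * V^2 = 0.5 * 1025 * 73.7881 = 37816.40125
Step 3 — Rw = 37816.40125 * 4929 * 0.000063 ≈ 11743 N (5 s.f.)

11743 N


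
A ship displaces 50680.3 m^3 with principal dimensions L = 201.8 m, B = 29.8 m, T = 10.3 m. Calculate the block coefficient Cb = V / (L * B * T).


Formula: Cb = V / (L * B * T)
Step 1 — L * B * T = 201.8 * 29.8 * 10.3 = 61940.492 m^3
Step 2 — Cb = 50680.3 / 61940.492 ≈ 0.81821 (5 s.f.)

0.81821


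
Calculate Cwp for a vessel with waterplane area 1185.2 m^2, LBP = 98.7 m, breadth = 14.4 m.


Formula: Cwp = Aw / (L * B)
Step 1 — L * B = 98.7 * 14.4 = 1421.28 m^2
Step 2 — Cwp = 1185.2 / 1421.28 ≈ 0.83390 (5 s.f.)

0.83390


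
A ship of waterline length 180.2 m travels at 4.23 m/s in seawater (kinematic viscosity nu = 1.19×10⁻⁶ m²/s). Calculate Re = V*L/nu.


Formula: Re = V * L / nu
Step 1 — V * L = 4.23 * 180.2 = 762.246 m^2/s
Step 2 — Re = 762.246 / 1.19e-6 = 6.41e+08

6.41e+08


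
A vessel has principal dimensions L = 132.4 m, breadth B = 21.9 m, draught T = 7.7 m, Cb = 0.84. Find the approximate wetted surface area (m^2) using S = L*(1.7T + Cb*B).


Formula: S = 1.7*L*T + V/T with V = Cb*L*B*T, i.e. S = L * (1.7*T + Cb*B)
Step 1 — 1.7*T = 1.7 * 7.7 = 13.09 m
Step 2 — Cb*B = 0.84 * 21.9 = 18.396 m
Step 3 — 1.7*T + Cb*B = 13.09 + 18.396 = 31.486 m
Step 4 — S = 132.4 * 31.486 ≈ 4168.7 m^2 (5 s.f.)

4168.7 m^2


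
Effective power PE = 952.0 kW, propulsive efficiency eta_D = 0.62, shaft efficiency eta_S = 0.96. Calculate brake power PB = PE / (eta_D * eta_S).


Formula: PB = PE / (eta_D * eta_S)
Step 1 — combined efficiency = eta_D * eta_S = 0.62 * 0.96 = 0.5952
Step 2 — PB = 952.0 / 0.5952 ≈ 1599.5 kW (5 s.f.)

1599.5 kW


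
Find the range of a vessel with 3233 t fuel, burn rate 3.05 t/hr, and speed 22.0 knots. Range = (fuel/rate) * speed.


Formula: endurance = fuel / rate; range = endurance * speed
Step 1 — endurance = 3233 / 3.05 = 1060.0 hours
Step 2 — range = 1060.0 * 22.0 ≈ 23320 nautical miles (5 s.f.)

23320 NM


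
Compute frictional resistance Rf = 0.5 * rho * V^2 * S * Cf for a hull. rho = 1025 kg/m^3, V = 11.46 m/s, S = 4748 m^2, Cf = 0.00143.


Formula: Rf = 0.5 * rho * V^2 * S * Cf
Step 1 — V^2 = 11.46^2 = 131.3316
Step 2 — 0.5 * rho * V^2 = 0.5 * 1025 * 131.3316 = 67307.445
Step 3 — Rf = 67307.445 * 4748 * 0.00143 ≈ 456990 N (5 s.f.)

456990 N


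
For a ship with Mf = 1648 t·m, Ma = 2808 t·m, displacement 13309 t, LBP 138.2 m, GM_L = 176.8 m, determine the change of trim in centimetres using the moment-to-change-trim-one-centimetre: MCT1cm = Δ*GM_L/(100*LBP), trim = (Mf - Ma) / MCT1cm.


Formula: net trimming moment = Mf - Ma; MCT1cm = Δ*GM_L/(100*LBP); trim = net moment / MCT1cm
Step 1 — net trimming moment = 1648 - 2808 = -1160 t·m
Step 2 — MCT1cm = 13309 * 176.8 / (100 * 138.2) = 170.2627 t·m/cm
Step 3 — trim = -1160 / 170.2627 ≈ -6.8130 cm (5 s.f.)

-6.8130 cm


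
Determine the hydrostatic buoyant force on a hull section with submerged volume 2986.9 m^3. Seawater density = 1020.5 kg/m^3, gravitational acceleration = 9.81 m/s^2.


Formula: Fb = rho * g * V
Substituting: Fb = 1020.5 * 9.81 * 2986.9
Intermediate: 1020.5 * 9.81 = 10011.105
Result: Fb = 10011.105 * 2986.9 ≈ 29902000 N (5 s.f.)

29902000 N


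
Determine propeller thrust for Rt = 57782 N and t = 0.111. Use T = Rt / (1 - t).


Formula: T = Rt / (1 - t)
Step 1 — (1 - t) = 1 - 0.111 = 0.889
Step 2 — T = 57782 / 0.889 ≈ 64997 N (5 s.f.)

64997 N


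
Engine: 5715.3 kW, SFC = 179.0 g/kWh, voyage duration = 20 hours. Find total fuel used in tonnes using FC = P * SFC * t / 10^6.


Formula: FC (tonnes) = P * SFC * t / 1,000,000
Step 1 — P * SFC * t = 5715.3 * 179.0 * 20 = 20460774.0 g
Step 2 — FC (tonnes) = 20460774.0 / 1,000,000 ≈ 20.461 tonnes (5 s.f.)

20.461 tonnes


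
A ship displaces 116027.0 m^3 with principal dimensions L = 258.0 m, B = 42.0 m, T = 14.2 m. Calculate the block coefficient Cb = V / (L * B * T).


Formula: Cb = V / (L * B * T)
Step 1 — L * B * T = 258.0 * 42.0 * 14.2 = 153871.2 m^3
Step 2 — Cb = 116027.0 / 153871.2 ≈ 0.75405 (5 s.f.)

0.75405


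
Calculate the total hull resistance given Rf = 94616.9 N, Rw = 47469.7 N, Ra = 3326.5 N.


Formula: Rt = Rf + Rw + Ra
Substituting: Rt = 94616.9 + 47469.7 + 3326.5
Result: Rt = 145413.1 N

145413.1 N


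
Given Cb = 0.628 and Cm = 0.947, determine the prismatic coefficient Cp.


Formula: Cp = Cb / Cm
Substituting: Cp = 0.628 / 0.947
Result: Cp ≈ 0.66315 (5 s.f.)

0.66315


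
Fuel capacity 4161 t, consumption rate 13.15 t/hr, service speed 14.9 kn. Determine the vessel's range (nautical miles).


Formula: endurance = fuel / rate; range = endurance * speed
Step 1 — endurance = 4161 / 13.15 = 316.4259 hours
Step 2 — range = 316.4259 * 14.9 ≈ 4714.7 nautical miles (5 s.f.)

4714.7 NM


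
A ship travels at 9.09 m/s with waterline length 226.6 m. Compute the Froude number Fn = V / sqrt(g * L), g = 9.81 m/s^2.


Formula: Fn = V / sqrt(g * L)
Step 1 — g * L = 9.81 * 226.6 = 2222.946
Step 2 — sqrt(g * L) = sqrt(2222.946) = 47.148128
Step 3 — Fn = 9.09 / 47.148128 ≈ 0.19280 (5 s.f.)

0.19280


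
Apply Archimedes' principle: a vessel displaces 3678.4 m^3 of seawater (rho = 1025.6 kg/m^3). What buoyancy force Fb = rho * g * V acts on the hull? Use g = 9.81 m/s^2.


Formula: Fb = rho * g * V
Substituting: Fb = 1025.6 * 9.81 * 3678.4
Intermediate: 1025.6 * 9.81 = 10061.136
Result: Fb = 10061.136 * 3678.4 ≈ 37009000 N (5 s.f.)

37009000 N


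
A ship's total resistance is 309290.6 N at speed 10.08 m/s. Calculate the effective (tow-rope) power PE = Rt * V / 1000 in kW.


Formula: PE = Rt * V / 1000 (kW)
Step 1 — PE (W) = 309290.6 * 10.08 = 3117649.248 W
Step 2 — PE (kW) = 3117649.248 / 1000 ≈ 3117.6 kW (5 s.f.)

3117.6 kW


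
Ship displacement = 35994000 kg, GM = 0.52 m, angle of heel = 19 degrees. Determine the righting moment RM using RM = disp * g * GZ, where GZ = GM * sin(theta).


Formula: GZ = GM * sin(theta); RM = disp * g * GZ
Step 1 — GZ = 0.52 * sin(19°) = 0.52 * 0.325568 = 0.169295 m
Step 2 — RM = 35994000 * 9.81 * 0.169295 ≈ 59778000 N·m (5 s.f.)

59778000 N·m


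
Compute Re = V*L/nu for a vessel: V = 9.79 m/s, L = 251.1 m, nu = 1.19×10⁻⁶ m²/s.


Formula: Re = V * L / nu
Step 1 — V * L = 9.79 * 251.1 = 2458.269 m^2/s
Step 2 — Re = 2458.269 / 1.19e-6 = 2.07e+09

2.07e+09


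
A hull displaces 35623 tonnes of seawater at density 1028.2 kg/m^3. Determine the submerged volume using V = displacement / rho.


Formula: V = mass / rho
Step 1 — convert tonnes to kg: 35623 t * 1000 = 35623000 kg
Step 2 — V = 35623000 / 1028.2 ≈ 34646 m^3 (5 s.f.)

34646 m^3


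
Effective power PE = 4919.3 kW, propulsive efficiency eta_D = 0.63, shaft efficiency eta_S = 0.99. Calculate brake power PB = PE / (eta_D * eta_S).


Formula: PB = PE / (eta_D * eta_S)
Step 1 — combined efficiency = eta_D * eta_S = 0.63 * 0.99 = 0.6237
Step 2 — PB = 4919.3 / 0.6237 ≈ 7887.3 kW (5 s.f.)

7887.3 kW


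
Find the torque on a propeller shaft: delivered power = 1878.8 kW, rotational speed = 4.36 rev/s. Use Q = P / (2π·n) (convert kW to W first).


Formula: Q = P_W / (2 * pi * n)
Step 1 — P_W = 1878.8 kW * 1000 = 1878800.0 W
Step 2 — 2 * pi * n = 2 * pi * 4.36 = 27.394688
Step 3 — Q = 1878800.0 / 27.394688 ≈ 68583 N·m (5 s.f.)

68583 N·m


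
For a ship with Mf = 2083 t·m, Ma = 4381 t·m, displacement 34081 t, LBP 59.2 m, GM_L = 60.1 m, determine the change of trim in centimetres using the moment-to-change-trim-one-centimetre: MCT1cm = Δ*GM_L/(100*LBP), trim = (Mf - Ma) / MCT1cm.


Formula: net trimming moment = Mf - Ma; MCT1cm = Δ*GM_L/(100*LBP); trim = net moment / MCT1cm
Step 1 — net trimming moment = 2083 - 4381 = -2298 t·m
Step 2 — MCT1cm = 34081 * 60.1 / (100 * 59.2) = 345.9912 t·m/cm
Step 3 — trim = -2298 / 345.9912 ≈ -6.6418 cm (5 s.f.)

-6.6418 cm


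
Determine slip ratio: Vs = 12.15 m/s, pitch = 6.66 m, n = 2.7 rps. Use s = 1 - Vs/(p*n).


Formula: s = 1 - Vs / (p * n)
Step 1 — p * n = 6.66 * 2.7 = 17.982
Step 2 — Vs / (p*n) = 12.15 / 17.982 = 0.675676 (6 d.p.)
Step 3 — s = 1 - 0.675676 = 0.324324

0.324324


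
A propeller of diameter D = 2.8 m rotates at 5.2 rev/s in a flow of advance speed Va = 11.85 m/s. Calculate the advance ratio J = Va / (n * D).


Formula: J = Va / (n * D)
Step 1 — n * D = 5.2 * 2.8 = 14.56
Step 2 — J = 11.85 / 14.56 ≈ 0.81387 (5 s.f.)

0.81387


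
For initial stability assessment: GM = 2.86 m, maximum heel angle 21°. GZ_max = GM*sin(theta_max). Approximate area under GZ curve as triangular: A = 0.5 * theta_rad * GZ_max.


Formula: GZ_max = GM * sin(theta); Area = 0.5 * theta_rad * GZ_max
Step 1 — GZ_max = 2.86 * sin(21°) = 2.86 * 0.358368 = 1.024932 m
Step 2 — theta_rad = 21 * pi/180 = 0.366519 rad
Step 3 — Area = 0.5 * 0.366519 * 1.024932 ≈ 0.18783 m·rad (5 s.f.)

0.18783 m·rad


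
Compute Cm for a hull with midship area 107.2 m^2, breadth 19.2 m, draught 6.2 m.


Formula: Cm = Am / (B * T)
Step 1 — B * T = 19.2 * 6.2 = 119.04 m^2
Step 2 — Cm = 107.2 / 119.04 ≈ 0.90054 (5 s.f.)

0.90054


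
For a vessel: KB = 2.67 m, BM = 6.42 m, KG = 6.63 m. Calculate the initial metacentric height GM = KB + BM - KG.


Formula: GM = KB + BM - KG
Step 1 — KM = KB + BM = 2.67 + 6.42 = 9.09 m
Step 2 — GM = KM - KG = 9.09 - 6.63 = 2.46 m

2.46 m


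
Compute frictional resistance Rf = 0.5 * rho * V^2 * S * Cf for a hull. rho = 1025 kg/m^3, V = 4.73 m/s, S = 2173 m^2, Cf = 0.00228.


Formula: Rf = 0.5 * rho * V^2 * S * Cf
Step 1 — V^2 = 4.73^2 = 22.3729
Step 2 — 0.5 * rho * V^2 = 0.5 * 1025 * 22.3729 = 11466.11125
Step 3 — Rf = 11466.11125 * 2173 * 0.00228 ≈ 56808 N (5 s.f.)

56808 N


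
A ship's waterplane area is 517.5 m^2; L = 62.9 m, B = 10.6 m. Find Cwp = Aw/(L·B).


Formula: Cwp = Aw / (L * B)
Step 1 — L * B = 62.9 * 10.6 = 666.74 m^2
Step 2 — Cwp = 517.5 / 666.74 ≈ 0.77616 (5 s.f.)

0.77616


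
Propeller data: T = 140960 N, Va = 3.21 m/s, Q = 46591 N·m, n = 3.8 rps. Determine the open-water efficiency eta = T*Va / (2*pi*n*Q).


Formula: eta = T * Va / (2 * pi * n * Q)
Step 1 — numerator = T * Va = 140960 * 3.21 = 452481.6
Step 2 — 2 * pi * n = 2 * pi * 3.8 = 23.876104
Step 3 — denominator = 23.876104 * 46591 = 1112411.56
Step 4 — eta = 452481.6 / 1112411.56 ≈ 0.40676 (5 s.f.)

0.40676


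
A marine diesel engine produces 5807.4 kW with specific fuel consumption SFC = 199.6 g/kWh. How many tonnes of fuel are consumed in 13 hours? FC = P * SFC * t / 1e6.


Formula: FC (tonnes) = P * SFC * t / 1,000,000
Step 1 — P * SFC * t = 5807.4 * 199.6 * 13 = 15069041.52 g
Step 2 — FC (tonnes) = 15069041.52 / 1,000,000 ≈ 15.069 tonnes (5 s.f.)

15.069 tonnes


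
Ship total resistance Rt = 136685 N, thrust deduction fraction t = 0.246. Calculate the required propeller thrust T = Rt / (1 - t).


Formula: T = Rt / (1 - t)
Step 1 — (1 - t) = 1 - 0.246 = 0.754
Step 2 — T = 136685 / 0.754 ≈ 181280 N (5 s.f.)

181280 N


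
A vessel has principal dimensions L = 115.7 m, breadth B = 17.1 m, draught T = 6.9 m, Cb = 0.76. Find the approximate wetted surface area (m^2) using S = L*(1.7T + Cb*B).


Formula: S = 1.7*L*T + V/T with V = Cb*L*B*T, i.e. S = L * (1.7*T + Cb*B)
Step 1 — 1.7*T = 1.7 * 6.9 = 11.73 m
Step 2 — Cb*B = 0.76 * 17.1 = 12.996 m
Step 3 — 1.7*T + Cb*B = 11.73 + 12.996 = 24.726 m
Step 4 — S = 115.7 * 24.726 ≈ 2860.8 m^2 (5 s.f.)

2860.8 m^2


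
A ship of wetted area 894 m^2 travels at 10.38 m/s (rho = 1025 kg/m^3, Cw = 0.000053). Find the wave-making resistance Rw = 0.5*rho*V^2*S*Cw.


Formula: Rw = 0.5 * rho * V^2 * S * Cw
Step 1 — V^2 = 10.38^2 = 107.7444
Step 2 — 0.5 * rho * V^2 = 0.5 * 1025 * 107.7444 = 55219.005
Step 3 — Rw = 55219.005 * 894 * 0.000053 ≈ 2616.4 N (5 s.f.)

2616.4 N


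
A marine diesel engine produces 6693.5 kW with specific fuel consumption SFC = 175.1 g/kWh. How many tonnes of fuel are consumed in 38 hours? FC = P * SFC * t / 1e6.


Formula: FC (tonnes) = P * SFC * t / 1,000,000
Step 1 — P * SFC * t = 6693.5 * 175.1 * 38 = 44537210.3 g
Step 2 — FC (tonnes) = 44537210.3 / 1,000,000 ≈ 44.537 tonnes (5 s.f.)

44.537 tonnes


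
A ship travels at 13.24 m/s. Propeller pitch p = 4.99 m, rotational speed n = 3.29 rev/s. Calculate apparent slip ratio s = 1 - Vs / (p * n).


Formula: s = 1 - Vs / (p * n)
Step 1 — p * n = 4.99 * 3.29 = 16.4171
Step 2 — Vs / (p*n) = 13.24 / 16.4171 = 0.806476 (6 d.p.)
Step 3 — s = 1 - 0.806476 = 0.193524

0.193524


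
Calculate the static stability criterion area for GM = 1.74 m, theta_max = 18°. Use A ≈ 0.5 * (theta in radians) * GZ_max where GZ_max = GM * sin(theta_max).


Formula: GZ_max = GM * sin(theta); Area = 0.5 * theta_rad * GZ_max
Step 1 — GZ_max = 1.74 * sin(18°) = 1.74 * 0.309017 = 0.53769 m
Step 2 — theta_rad = 18 * pi/180 = 0.314159 rad
Step 3 — Area = 0.5 * 0.314159 * 0.53769 ≈ 0.084460 m·rad (5 s.f.)

0.084460 m·rad


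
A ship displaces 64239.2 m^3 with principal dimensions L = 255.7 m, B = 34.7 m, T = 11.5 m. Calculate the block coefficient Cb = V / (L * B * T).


Formula: Cb = V / (L * B * T)
Step 1 — L * B * T = 255.7 * 34.7 * 11.5 = 102037.085 m^3
Step 2 — Cb = 64239.2 / 102037.085 ≈ 0.62957 (5 s.f.)

0.62957


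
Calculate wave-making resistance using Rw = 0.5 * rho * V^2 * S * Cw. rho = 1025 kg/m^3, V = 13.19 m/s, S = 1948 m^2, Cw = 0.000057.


Formula: Rw = 0.5 * rho * V^2 * S * Cw
Step 1 — V^2 = 13.19^2 = 173.9761
Step 2 — 0.5 * rho * V^2 = 0.5 * 1025 * 173.9761 = 89162.75125
Step 3 — Rw = 89162.75125 * 1948 * 0.000057 ≈ 9900.3 N (5 s.f.)

9900.3 N
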